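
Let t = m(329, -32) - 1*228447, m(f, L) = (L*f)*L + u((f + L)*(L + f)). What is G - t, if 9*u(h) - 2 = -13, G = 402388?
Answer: 2645462/9 ≈ 2.9394e+5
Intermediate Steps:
u(h) = -11/9 (u(h) = 2/9 + (⅑)*(-13) = 2/9 - 13/9 = -11/9)
m(f, L) = -11/9 + f*L² (m(f, L) = (L*f)*L - 11/9 = f*L² - 11/9 = -11/9 + f*L²)
t = 976030/9 (t = (-11/9 + 329*(-32)²) - 1*228447 = (-11/9 + 329*1024) - 228447 = (-11/9 + 336896) - 228447 = 3032053/9 - 228447 = 976030/9 ≈ 1.0845e+5)
G - t = 402388 - 1*976030/9 = 402388 - 976030/9 = 2645462/9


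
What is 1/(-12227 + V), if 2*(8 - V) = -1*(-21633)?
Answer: -2/46071 ≈ -4.3411e-5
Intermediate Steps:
V = -21617/2 (V = 8 - (-1)*(-21633)/2 = 8 - ½*21633 = 8 - 21633/2 = -21617/2 ≈ -10809.)
1/(-12227 + V) = 1/(-12227 - 21617/2) = 1/(-46071/2) = -2/46071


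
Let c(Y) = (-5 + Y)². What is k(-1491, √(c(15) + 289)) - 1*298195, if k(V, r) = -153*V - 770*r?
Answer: -70072 - 770*√389 ≈ -85259.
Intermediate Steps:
k(V, r) = -770*r - 153*V
k(-1491, √(c(15) + 289)) - 1*298195 = (-770*√((-5 + 15)² + 289) - 153*(-1491)) - 1*298195 = (-770*√(10² + 289) + 228123) - 298195 = (-770*√(100 + 289) + 228123) - 298195 = (-770*√389 + 228123) - 298195 = (228123 - 770*√389) - 298195 = -70072 - 770*√389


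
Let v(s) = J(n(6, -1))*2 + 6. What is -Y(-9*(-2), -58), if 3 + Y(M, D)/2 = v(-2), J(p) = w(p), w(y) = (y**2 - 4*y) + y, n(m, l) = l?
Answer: -22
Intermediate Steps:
w(y) = y**2 - 3*y
J(p) = p*(-3 + p)
v(s) = 14 (v(s) = -(-3 - 1)*2 + 6 = -1*(-4)*2 + 6 = 4*2 + 6 = 8 + 6 = 14)
Y(M, D) = 22 (Y(M, D) = -6 + 2*14 = -6 + 28 = 22)
-Y(-9*(-2), -58) = -1*22 = -22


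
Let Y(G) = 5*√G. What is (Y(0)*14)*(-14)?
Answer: 0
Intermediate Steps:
(Y(0)*14)*(-14) = ((5*√0)*14)*(-14) = ((5*0)*14)*(-14) = (0*14)*(-14) = 0*(-14) = 0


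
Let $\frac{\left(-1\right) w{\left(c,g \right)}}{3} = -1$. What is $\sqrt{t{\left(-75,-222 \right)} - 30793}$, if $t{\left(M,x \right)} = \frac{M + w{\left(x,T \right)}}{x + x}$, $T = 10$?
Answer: $\frac{i \sqrt{42155395}}{37} \approx 175.48 i$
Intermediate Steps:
$w{\left(c,g \right)} = 3$ ($w{\left(c,g \right)} = \left(-3\right) \left(-1\right) = 3$)
$t{\left(M,x \right)} = \frac{3 + M}{2 x}$ ($t{\left(M,x \right)} = \frac{M + 3}{x + x} = \frac{3 + M}{2 x}$)
$\sqrt{t{\left(-75,-222 \right)} - 30793} = \sqrt{\frac{3 - 75}{2 \left(-222\right)} - 30793} = \sqrt{\frac{1}{2} \left(- \frac{1}{222}\right) \left(-72\right) - 30793} = \sqrt{\frac{6}{37} - 30793} = \sqrt{- \frac{1139335}{37}} = \frac{i \sqrt{42155395}}{37}$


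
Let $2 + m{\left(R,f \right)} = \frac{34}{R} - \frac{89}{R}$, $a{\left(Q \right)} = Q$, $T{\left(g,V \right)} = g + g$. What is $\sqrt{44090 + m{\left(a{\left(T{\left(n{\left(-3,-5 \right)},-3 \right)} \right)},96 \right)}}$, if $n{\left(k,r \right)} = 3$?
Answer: $\frac{\sqrt{1586838}}{6} \approx 209.95$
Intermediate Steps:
$T{\left(g,V \right)} = 2 g$
$m{\left(R,f \right)} = -2 - \frac{55}{R}$ ($m{\left(R,f \right)} = -2 + \left(\frac{34}{R} - \frac{89}{R}\right) = -2 - \frac{55}{R}$)
$\sqrt{44090 + m{\left(a{\left(T{\left(n{\left(-3,-5 \right)},-3 \right)} \right)},96 \right)}} = \sqrt{44090 - \left(2 + \frac{55}{2 \cdot 3}\right)} = \sqrt{44090 - \left(2 + \frac{55}{6}\right)} = \sqrt{44090 - \frac{67}{6}} = \sqrt{\frac{264473}{6}} = \frac{\sqrt{1586838}}{6}$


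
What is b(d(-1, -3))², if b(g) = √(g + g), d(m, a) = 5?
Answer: 10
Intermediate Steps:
b(g) = √2*√g (b(g) = √(2*g) = √2*√g)
b(d(-1, -3))² = (√2*√5)² = (√10)² = 10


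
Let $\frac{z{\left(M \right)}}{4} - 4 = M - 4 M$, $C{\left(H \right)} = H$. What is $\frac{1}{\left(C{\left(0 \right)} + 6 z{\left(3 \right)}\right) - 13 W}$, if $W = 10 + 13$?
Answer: $- \frac{1}{419} \approx -0.0023866$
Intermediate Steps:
$W = 23$
$z{\left(M \right)} = 16 - 12 M$ ($z{\left(M \right)} = 16 + 4 \left(M - 4 M\right) = 16 + 4 \left(- 3 M\right) = 16 - 12 M$)
$\frac{1}{\left(C{\left(0 \right)} + 6 z{\left(3 \right)}\right) - 13 W} = \frac{1}{\left(0 + 6 \left(16 - 36\right)\right) - 299} = \frac{1}{\left(0 + 6 \left(-20\right)\right) - 299} = \frac{1}{\left(0 - 120\right) - 299} = \frac{1}{-120 - 299} = \frac{1}{-419} = - \frac{1}{419}$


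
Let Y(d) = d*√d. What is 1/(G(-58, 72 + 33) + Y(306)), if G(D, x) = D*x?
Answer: -1015/1405914 - 51*√34/468638 ≈ -0.0013565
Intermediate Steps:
Y(d) = d^(3/2)
1/(G(-58, 72 + 33) + Y(306)) = 1/(-58*(72 + 33) + 306^(3/2)) = 1/(-58*105 + 918*√34) = 1/(-6090 + 918*√34)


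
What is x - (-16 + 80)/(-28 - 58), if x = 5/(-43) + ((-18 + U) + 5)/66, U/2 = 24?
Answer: 3287/2838 ≈ 1.1582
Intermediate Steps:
U = 48 (U = 2*24 = 48)
x = 1175/2838 (x = 5/(-43) + ((-18 + 48) + 5)/66 = 5*(-1/43) + (30 + 5)*(1/66) = -5/43 + 35*(1/66) = -5/43 + 35/66 = 1175/2838 ≈ 0.41402)
x - (-16 + 80)/(-28 - 58) = 1175/2838 - (-16 + 80)/(-28 - 58) = 1175/2838 - 64/(-86) = 1175/2838 - 64*(-1)/86 = 1175/2838 - 1*(-32/43) = 1175/2838 + 32/43 = 3287/2838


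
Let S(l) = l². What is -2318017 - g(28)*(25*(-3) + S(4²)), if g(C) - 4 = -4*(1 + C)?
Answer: -2297745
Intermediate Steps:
g(C) = -4*C (g(C) = 4 - 4*(1 + C) = 4 + (-4 - 4*C) = -4*C)
-2318017 - g(28)*(25*(-3) + S(4²)) = -2318017 - (-4*28)*(25*(-3) + (4²)²) = -2318017 - (-112)*(-75 + 16²) = -2318017 - (-112)*(-75 + 256) = -2318017 - (-112)*181 = -2318017 - 1*(-20272) = -2318017 + 20272 = -2297745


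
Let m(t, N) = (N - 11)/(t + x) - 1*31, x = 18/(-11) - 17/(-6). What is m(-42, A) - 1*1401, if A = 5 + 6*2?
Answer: -3856772/2693 ≈ -1432.1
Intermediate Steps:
x = 79/66 (x = 18*(-1/11) - 17*(-1/6) = -18/11 + 17/6 = 79/66 ≈ 1.1970)
A = 17 (A = 5 + 12 = 17)
m(t, N) = -31 + (-11 + N)/(79/66 + t) (m(t, N) = (N - 11)/(t + 79/66) - 1*31 = (-11 + N)/(79/66 + t) - 31 = -31 + (-11 + N)/(79/66 + t))
m(-42, A) - 1*1401 = (-3175 - 2046*(-42) + 66*17)/(79 + 66*(-42)) - 1*1401 = (-3175 + 85932 + 1122)/(79 - 2772) - 1401 = 83879/(-2693) - 1401 = -1/2693*83879 - 1401 = -83879/2693 - 1401 = -3856772/2693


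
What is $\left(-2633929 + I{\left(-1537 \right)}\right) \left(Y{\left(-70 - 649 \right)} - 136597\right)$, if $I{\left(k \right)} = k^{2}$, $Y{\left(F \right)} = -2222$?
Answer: $37697687640$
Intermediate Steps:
$\left(-2633929 + I{\left(-1537 \right)}\right) \left(Y{\left(-70 - 649 \right)} - 136597\right) = \left(-2633929 + \left(-1537\right)^{2}\right) \left(-2222 - 136597\right) = \left(-2633929 + 2362369\right) \left(-138819\right) = \left(-271560\right) \left(-138819\right) = 37697687640$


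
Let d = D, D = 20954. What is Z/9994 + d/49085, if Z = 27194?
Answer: 772115883/245277745 ≈ 3.1479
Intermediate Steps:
d = 20954
Z/9994 + d/49085 = 27194/9994 + 20954/49085 = 27194*(1/9994) + 20954*(1/49085) = 13597/4997 + 20954/49085 = 772115883/245277745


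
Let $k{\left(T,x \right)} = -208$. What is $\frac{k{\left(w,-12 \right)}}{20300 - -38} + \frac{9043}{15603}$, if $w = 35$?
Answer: $\frac{90335555}{158666907} \approx 0.56934$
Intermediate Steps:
$\frac{k{\left(w,-12 \right)}}{20300 - -38} + \frac{9043}{15603} = - \frac{208}{20300 - -38} + \frac{9043}{15603} = - \frac{208}{20300 + 38} + 9043 \cdot \frac{1}{15603} = - \frac{208}{20338} + \frac{9043}{15603} = \left(-208\right) \frac{1}{20338} + \frac{9043}{15603} = - \frac{104}{10169} + \frac{9043}{15603} = \frac{90335555}{158666907}$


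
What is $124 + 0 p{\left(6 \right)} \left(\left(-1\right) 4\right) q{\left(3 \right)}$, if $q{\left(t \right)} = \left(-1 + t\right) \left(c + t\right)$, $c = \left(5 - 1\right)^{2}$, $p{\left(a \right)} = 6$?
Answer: $124$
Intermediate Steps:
$c = 16$ ($c = 4^{2} = 16$)
$q{\left(t \right)} = \left(-1 + t\right) \left(16 + t\right)$
$124 + 0 p{\left(6 \right)} \left(\left(-1\right) 4\right) q{\left(3 \right)} = 124 + 0 \cdot 6 \left(\left(-1\right) 4\right) \left(-16 + 3^{2} + 15 \cdot 3\right) = 124 + 0 \left(-4\right) \left(-16 + 9 + 45\right) = 124 + 0 \cdot 38 = 124 + 0 = 124$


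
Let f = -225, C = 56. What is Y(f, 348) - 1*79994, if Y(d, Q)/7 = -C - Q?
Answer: -82822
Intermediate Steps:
Y(d, Q) = -392 - 7*Q (Y(d, Q) = 7*(-1*56 - Q) = 7*(-56 - Q) = -392 - 7*Q)
Y(f, 348) - 1*79994 = (-392 - 7*348) - 1*79994 = (-392 - 2436) - 79994 = -2828 - 79994 = -82822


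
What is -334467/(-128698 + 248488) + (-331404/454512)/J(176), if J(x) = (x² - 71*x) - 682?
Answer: -1138753610777/407840814040 ≈ -2.7922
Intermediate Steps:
J(x) = -682 + x² - 71*x
-334467/(-128698 + 248488) + (-331404/454512)/J(176) = -334467/(-128698 + 248488) + (-331404/454512)/(-682 + 176² - 71*176) = -334467/119790 + (-331404*1/454512)/(-682 + 30976 - 12496) = -334467*1/119790 - 27617/37876/17798 = -37163/13310 - 27617/37876*1/17798 = -37163/13310 - 27617/674117048 = -1138753610777/407840814040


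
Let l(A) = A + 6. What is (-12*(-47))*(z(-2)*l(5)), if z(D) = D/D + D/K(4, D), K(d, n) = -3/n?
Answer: -2068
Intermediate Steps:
z(D) = 1 - D²/3 (z(D) = D/D + D/((-3/D)) = 1 + D*(-D/3) = 1 - D²/3)
l(A) = 6 + A
(-12*(-47))*(z(-2)*l(5)) = (-12*(-47))*((1 - ⅓*(-2)²)*(6 + 5)) = 564*((1 - ⅓*4)*11) = 564*((1 - 4/3)*11) = 564*(-⅓*11) = 564*(-11/3) = -2068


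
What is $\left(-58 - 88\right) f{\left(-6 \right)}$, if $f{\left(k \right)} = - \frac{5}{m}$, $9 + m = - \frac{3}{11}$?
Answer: $- \frac{4015}{51} \approx -78.725$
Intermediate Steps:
$m = - \frac{102}{11}$ ($m = -9 - \frac{3}{11} = - \frac{102}{11} \approx -9.2727$)
$f{\left(k \right)} = \frac{55}{102}$ ($f{\left(k \right)} = - \frac{5}{- \frac{102}{11}} = \left(-5\right) \left(- \frac{11}{102}\right) = \frac{55}{102}$)
$\left(-58 - 88\right) f{\left(-6 \right)} = \left(-58 - 88\right) \frac{55}{102} = \left(-146\right) \frac{55}{102} = - \frac{4015}{51}$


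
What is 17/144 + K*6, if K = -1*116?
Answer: -100207/144 ≈ -695.88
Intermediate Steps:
K = -116
17/144 + K*6 = 17/144 - 116*6 = 17*(1/144) - 696 = 17/144 - 696 = -100207/144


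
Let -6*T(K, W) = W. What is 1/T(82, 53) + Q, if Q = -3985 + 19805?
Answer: 838454/53 ≈ 15820.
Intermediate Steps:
T(K, W) = -W/6
Q = 15820
1/T(82, 53) + Q = 1/(-1/6*53) + 15820 = 1/(-53/6) + 15820 = -6/53 + 15820 = 838454/53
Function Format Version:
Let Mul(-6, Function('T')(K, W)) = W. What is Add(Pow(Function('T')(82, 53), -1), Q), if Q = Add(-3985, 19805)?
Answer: Rational(838454, 53) ≈ 15820.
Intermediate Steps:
Function('T')(K, W) = Mul(Rational(-1, 6), W)
Q = 15820
Add(Pow(Function('T')(82, 53), -1), Q) = Add(Pow(Mul(Rational(-1, 6), 53), -1), 15820) = Add(Pow(Rational(-53, 6), -1), 15820) = Add(Rational(-6, 53), 15820) = Rational(838454, 53)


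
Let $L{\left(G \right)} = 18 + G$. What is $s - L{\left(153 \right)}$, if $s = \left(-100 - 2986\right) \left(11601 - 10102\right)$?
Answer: $-4626085$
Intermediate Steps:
$s = -4625914$ ($s = \left(-3086\right) 1499 = -4625914$)
$s - L{\left(153 \right)} = -4625914 - \left(18 + 153\right) = -4625914 - 171 = -4626085$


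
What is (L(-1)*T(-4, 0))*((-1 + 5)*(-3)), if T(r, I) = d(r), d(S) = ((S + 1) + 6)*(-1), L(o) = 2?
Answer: 72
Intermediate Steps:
d(S) = -7 - S (d(S) = ((1 + S) + 6)*(-1) = (7 + S)*(-1) = -7 - S)
T(r, I) = -7 - r
(L(-1)*T(-4, 0))*((-1 + 5)*(-3)) = (2*(-7 - 1*(-4)))*((-1 + 5)*(-3)) = (2*(-7 + 4))*(4*(-3)) = (2*(-3))*(-12) = -6*(-12) = 72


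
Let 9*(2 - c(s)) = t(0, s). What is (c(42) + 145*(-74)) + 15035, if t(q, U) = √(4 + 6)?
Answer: 4307 - √10/9 ≈ 4306.6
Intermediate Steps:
t(q, U) = √10
c(s) = 2 - √10/9
(c(42) + 145*(-74)) + 15035 = ((2 - √10/9) + 145*(-74)) + 15035 = ((2 - √10/9) - 10730) + 15035 = (-10728 - √10/9) + 15035 = 4307 - √10/9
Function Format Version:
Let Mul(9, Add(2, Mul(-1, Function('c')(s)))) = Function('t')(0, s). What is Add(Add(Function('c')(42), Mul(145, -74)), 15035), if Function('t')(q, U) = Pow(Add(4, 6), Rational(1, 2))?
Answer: Add(4307, Mul(Rational(-1, 9), Pow(10, Rational(1, 2)))) ≈ 4306.6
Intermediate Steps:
Function('t')(q, U) = Pow(10, Rational(1, 2))
Function('c')(s) = Add(2, Mul(Rational(-1, 9), Pow(10, Rational(1, 2))))
Add(Add(Function('c')(42), Mul(145, -74)), 15035) = Add(Add(Add(2, Mul(Rational(-1, 9), Pow(10, Rational(1, 2)))), Mul(145, -74)), 15035) = Add(Add(Add(2, Mul(Rational(-1, 9), Pow(10, Rational(1, 2)))), -10730), 15035) = Add(Add(-10728, Mul(Rational(-1, 9), Pow(10, Rational(1, 2)))), 15035) = Add(4307, Mul(Rational(-1, 9), Pow(10, Rational(1, 2))))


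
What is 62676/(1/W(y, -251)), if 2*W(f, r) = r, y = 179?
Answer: -7865838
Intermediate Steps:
W(f, r) = r/2
62676/(1/W(y, -251)) = 62676/(1/((½)*(-251))) = 62676/(1/(-251/2)) = 62676/(-2/251) = 62676*(-251/2) = -7865838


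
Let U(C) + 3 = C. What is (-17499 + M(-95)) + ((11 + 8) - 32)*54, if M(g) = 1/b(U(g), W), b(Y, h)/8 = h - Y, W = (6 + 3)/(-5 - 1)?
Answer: -14051171/772 ≈ -18201.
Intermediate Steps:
U(C) = -3 + C
W = -3/2 (W = 9/(-6) = 9*(-⅙) = -3/2 ≈ -1.5000)
b(Y, h) = -8*Y + 8*h (b(Y, h) = 8*(h - Y) = -8*Y + 8*h)
M(g) = 1/(12 - 8*g) (M(g) = 1/(-8*(-3 + g) + 8*(-3/2)) = 1/((24 - 8*g) - 12) = 1/(12 - 8*g))
(-17499 + M(-95)) + ((11 + 8) - 32)*54 = (-17499 - 1/(-12 + 8*(-95))) + ((11 + 8) - 32)*54 = (-17499 - 1/(-12 - 760)) + (19 - 32)*54 = (-17499 - 1/(-772)) - 13*54 = (-17499 - 1*(-1/772)) - 702 = (-17499 + 1/772) - 702 = -13509227/772 - 702 = -14051171/772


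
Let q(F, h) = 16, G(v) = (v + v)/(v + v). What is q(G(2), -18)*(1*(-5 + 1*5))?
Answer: 0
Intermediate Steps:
G(v) = 1 (G(v) = (2*v)/((2*v)) = (2*v)*(1/(2*v)) = 1)
q(G(2), -18)*(1*(-5 + 1*5)) = 16*(1*(-5 + 1*5)) = 16*(1*(-5 + 5)) = 16*(1*0) = 16*0 = 0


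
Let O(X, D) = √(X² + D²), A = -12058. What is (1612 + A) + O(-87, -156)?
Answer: -10446 + 3*√3545 ≈ -10267.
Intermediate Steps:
O(X, D) = √(D² + X²)
(1612 + A) + O(-87, -156) = (1612 - 12058) + √((-156)² + (-87)²) = -10446 + √(24336 + 7569) = -10446 + √31905 = -10446 + 3*√3545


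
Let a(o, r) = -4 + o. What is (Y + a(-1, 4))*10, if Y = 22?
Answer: 170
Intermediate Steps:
(Y + a(-1, 4))*10 = (22 + (-4 - 1))*10 = (22 - 5)*10 = 17*10 = 170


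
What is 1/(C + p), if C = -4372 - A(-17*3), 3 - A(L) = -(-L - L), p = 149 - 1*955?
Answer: -1/5283 ≈ -0.00018929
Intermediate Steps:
p = -806 (p = 149 - 955 = -806)
A(L) = 3 - 2*L (A(L) = 3 - (-1)*(-L - L) = 3 - (-1)*(-2*L) = 3 - 2*L)
C = -4477 (C = -4372 - (3 - (-34)*3) = -4372 - (3 - 2*(-51)) = -4372 - (3 + 102) = -4372 - 1*105 = -4372 - 105 = -4477)
1/(C + p) = 1/(-4477 - 806) = 1/(-5283) = -1/5283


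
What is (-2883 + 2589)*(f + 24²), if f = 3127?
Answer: -1088682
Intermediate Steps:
(-2883 + 2589)*(f + 24²) = (-2883 + 2589)*(3127 + 24²) = -294*(3127 + 576) = -294*3703 = -1088682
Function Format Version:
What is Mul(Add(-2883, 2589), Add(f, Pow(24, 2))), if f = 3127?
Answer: -1088682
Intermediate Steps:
Mul(Add(-2883, 2589), Add(f, Pow(24, 2))) = Mul(Add(-2883, 2589), Add(3127, Pow(24, 2))) = Mul(-294, Add(3127, 576)) = Mul(-294, 3703) = -1088682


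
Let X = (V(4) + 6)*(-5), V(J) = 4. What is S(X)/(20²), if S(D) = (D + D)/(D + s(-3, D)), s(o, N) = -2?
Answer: 1/208 ≈ 0.0048077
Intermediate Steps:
X = -50 (X = (4 + 6)*(-5) = 10*(-5) = -50)
S(D) = 2*D/(-2 + D) (S(D) = (D + D)/(D - 2) = (2*D)/(-2 + D) = 2*D/(-2 + D))
S(X)/(20²) = (2*(-50)/(-2 - 50))/(20²) = (2*(-50)/(-52))/400 = (2*(-50)*(-1/52))*(1/400) = (25/13)*(1/400) = 1/208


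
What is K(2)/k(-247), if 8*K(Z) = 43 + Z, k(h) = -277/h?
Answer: 11115/2216 ≈ 5.0158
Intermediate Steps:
K(Z) = 43/8 + Z/8 (K(Z) = (43 + Z)/8 = 43/8 + Z/8)
K(2)/k(-247) = (43/8 + (1/8)*2)/((-277/(-247))) = (43/8 + 1/4)/((-277*(-1/247))) = 45/(8*(277/247)) = (45/8)*(247/277) = 11115/2216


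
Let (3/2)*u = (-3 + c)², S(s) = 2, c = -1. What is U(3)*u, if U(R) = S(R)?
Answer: 64/3 ≈ 21.333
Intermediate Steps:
u = 32/3 (u = 2*(-3 - 1)²/3 = (⅔)*(-4)² = (⅔)*16 = 32/3 ≈ 10.667)
U(R) = 2
U(3)*u = 2*(32/3) = 64/3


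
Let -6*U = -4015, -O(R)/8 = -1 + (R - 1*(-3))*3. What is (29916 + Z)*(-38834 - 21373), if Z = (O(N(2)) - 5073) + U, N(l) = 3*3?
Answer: -3038306117/2 ≈ -1.5192e+9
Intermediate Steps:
N(l) = 9
O(R) = -64 - 24*R (O(R) = -8*(-1 + (R - 1*(-3))*3) = -8*(-1 + (R + 3)*3) = -8*(-1 + (3 + R)*3) = -8*(-1 + (9 + 3*R)) = -8*(8 + 3*R) = -64 - 24*R)
U = 4015/6 (U = -⅙*(-4015) = 4015/6 ≈ 669.17)
Z = -28103/6 (Z = ((-64 - 24*9) - 5073) + 4015/6 = ((-64 - 216) - 5073) + 4015/6 = (-280 - 5073) + 4015/6 = -5353 + 4015/6 = -28103/6 ≈ -4683.8)
(29916 + Z)*(-38834 - 21373) = (29916 - 28103/6)*(-38834 - 21373) = (151393/6)*(-60207) = -3038306117/2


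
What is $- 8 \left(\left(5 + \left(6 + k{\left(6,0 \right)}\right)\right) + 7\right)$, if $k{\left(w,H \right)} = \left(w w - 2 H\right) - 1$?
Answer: $-424$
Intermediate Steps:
$k{\left(w,H \right)} = -1 + w^{2} - 2 H$ ($k{\left(w,H \right)} = \left(w^{2} - 2 H\right) - 1 = -1 + w^{2} - 2 H$)
$- 8 \left(\left(5 + \left(6 + k{\left(6,0 \right)}\right)\right) + 7\right) = - 8 \left(\left(5 + \left(6 - \left(1 - 6^{2}\right)\right)\right) + 7\right) = - 8 \left(\left(5 + \left(6 + \left(-1 + 36 + 0\right)\right)\right) + 7\right) = - 8 \left(\left(5 + \left(6 + 35\right)\right) + 7\right) = - 8 \left(\left(5 + 41\right) + 7\right) = - 8 \left(46 + 7\right) = \left(-8\right) 53 = -424$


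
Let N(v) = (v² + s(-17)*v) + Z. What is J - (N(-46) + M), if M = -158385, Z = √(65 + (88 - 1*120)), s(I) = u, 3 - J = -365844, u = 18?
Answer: 522944 - √33 ≈ 5.2294e+5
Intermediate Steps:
J = 365847 (J = 3 - 1*(-365844) = 3 + 365844 = 365847)
s(I) = 18
Z = √33 (Z = √(65 + (88 - 120)) = √(65 - 32) = √33 ≈ 5.7446)
N(v) = √33 + v² + 18*v (N(v) = (v² + 18*v) + √33 = √33 + v² + 18*v)
J - (N(-46) + M) = 365847 - ((√33 + (-46)² + 18*(-46)) - 158385) = 365847 - ((√33 + 2116 - 828) - 158385) = 365847 - ((1288 + √33) - 158385) = 365847 - (-157097 + √33) = 365847 + (157097 - √33) = 522944 - √33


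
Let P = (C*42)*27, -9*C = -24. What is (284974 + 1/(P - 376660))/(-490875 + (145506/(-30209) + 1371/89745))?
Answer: -96223092109992209805/165748357191731342872 ≈ -0.58054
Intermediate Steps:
C = 8/3 (C = -⅑*(-24) = 8/3 ≈ 2.6667)
P = 3024 (P = ((8/3)*42)*27 = 112*27 = 3024)
(284974 + 1/(P - 376660))/(-490875 + (145506/(-30209) + 1371/89745)) = (284974 + 1/(3024 - 376660))/(-490875 + (145506/(-30209) + 1371/89745)) = (284974 + 1/(-373636))/(-490875 + (145506*(-1/30209) + 1371*(1/89745))) = (284974 - 1/373636)/(-490875 + (-145506/30209 + 457/29915)) = 106476545463/(373636*(-490875 - 4339006477/903702235)) = 106476545463/(373636*(-443609173612102/903702235)) = (106476545463/373636)*(-903702235/443609173612102) = -96223092109992209805/165748357191731342872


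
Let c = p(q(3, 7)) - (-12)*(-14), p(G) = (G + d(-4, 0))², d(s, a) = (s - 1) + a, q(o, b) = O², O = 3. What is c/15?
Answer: -152/15 ≈ -10.133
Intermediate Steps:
q(o, b) = 9 (q(o, b) = 3² = 9)
d(s, a) = -1 + a + s (d(s, a) = (-1 + s) + a = -1 + a + s)
p(G) = (-5 + G)² (p(G) = (G + (-1 + 0 - 4))² = (G - 5)² = (-5 + G)²)
c = -152 (c = (-5 + 9)² - (-12)*(-14) = 4² - 1*168 = 16 - 168 = -152)
c/15 = -152/15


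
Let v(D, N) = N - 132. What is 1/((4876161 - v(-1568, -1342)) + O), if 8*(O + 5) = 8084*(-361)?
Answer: 2/9025679 ≈ 2.2159e-7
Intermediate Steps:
v(D, N) = -132 + N
O = -729591/2 (O = -5 + (8084*(-361))/8 = -5 + (⅛)*(-2918324) = -5 - 729581/2 = -729591/2 ≈ -3.6480e+5)
1/((4876161 - v(-1568, -1342)) + O) = 1/((4876161 - (-132 - 1342)) - 729591/2) = 1/((4876161 - 1*(-1474)) - 729591/2) = 1/((4876161 + 1474) - 729591/2) = 1/(4877635 - 729591/2) = 1/(9025679/2) = 2/9025679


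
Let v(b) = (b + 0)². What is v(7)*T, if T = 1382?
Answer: 67718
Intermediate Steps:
v(b) = b²
v(7)*T = 7²*1382 = 49*1382 = 67718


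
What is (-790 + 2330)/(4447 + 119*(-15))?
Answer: 70/121 ≈ 0.57851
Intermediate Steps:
(-790 + 2330)/(4447 + 119*(-15)) = 1540/(4447 - 1785) = 1540/2662 = 1540*(1/2662) = 70/121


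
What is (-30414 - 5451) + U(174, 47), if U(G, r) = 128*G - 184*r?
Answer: -22241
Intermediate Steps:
U(G, r) = -184*r + 128*G
(-30414 - 5451) + U(174, 47) = (-30414 - 5451) + (-184*47 + 128*174) = -35865 + (-8648 + 22272) = -35865 + 13624 = -22241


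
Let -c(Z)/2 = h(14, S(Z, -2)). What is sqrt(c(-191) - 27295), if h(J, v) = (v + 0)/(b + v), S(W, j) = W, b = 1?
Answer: 8*I*sqrt(3849305)/95 ≈ 165.22*I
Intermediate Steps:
h(J, v) = v/(1 + v) (h(J, v) = (v + 0)/(1 + v) = v/(1 + v))
c(Z) = -2*Z/(1 + Z)
sqrt(c(-191) - 27295) = sqrt(-2*(-191)/(1 - 191) - 27295) = sqrt(-2*(-191)/(-190) - 27295) = sqrt(-2*(-191)*(-1/190) - 27295) = sqrt(-191/95 - 27295) = sqrt(-2593216/95) = 8*I*sqrt(3849305)/95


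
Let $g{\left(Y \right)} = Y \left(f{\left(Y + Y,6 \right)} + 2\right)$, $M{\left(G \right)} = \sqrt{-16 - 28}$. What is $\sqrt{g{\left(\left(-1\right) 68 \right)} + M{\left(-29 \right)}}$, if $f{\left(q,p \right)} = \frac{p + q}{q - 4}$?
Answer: $\frac{\sqrt{-9758 + 98 i \sqrt{11}}}{7} \approx 0.23499 + 14.114 i$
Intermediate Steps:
$f{\left(q,p \right)} = \frac{p + q}{-4 + q}$
$M{\left(G \right)} = 2 i \sqrt{11}$ ($M{\left(G \right)} = \sqrt{-44} = 2 i \sqrt{11}$)
$g{\left(Y \right)} = Y \left(2 + \frac{6 + 2 Y}{-4 + 2 Y}\right)$ ($g{\left(Y \right)} = Y \left(\frac{6 + \left(Y + Y\right)}{-4 + \left(Y + Y\right)} + 2\right) = Y \left(\frac{6 + 2 Y}{-4 + 2 Y} + 2\right) = Y \left(2 + \frac{6 + 2 Y}{-4 + 2 Y}\right)$)
$\sqrt{g{\left(\left(-1\right) 68 \right)} + M{\left(-29 \right)}} = \sqrt{\frac{\left(-1\right) 68 \left(-1 + 3 \left(\left(-1\right) 68\right)\right)}{-2 - 68} + 2 i \sqrt{11}} = \sqrt{- \frac{68 \left(-1 + 3 \left(-68\right)\right)}{-2 - 68} + 2 i \sqrt{11}} = \sqrt{- \frac{68 \left(-1 - 204\right)}{-70} + 2 i \sqrt{11}} = \sqrt{\left(-68\right) \left(- \frac{1}{70}\right) \left(-205\right) + 2 i \sqrt{11}} = \sqrt{- \frac{1394}{7} + 2 i \sqrt{11}}$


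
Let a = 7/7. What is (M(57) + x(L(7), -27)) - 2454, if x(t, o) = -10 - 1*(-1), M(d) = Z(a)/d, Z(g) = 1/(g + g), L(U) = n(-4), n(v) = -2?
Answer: -280781/114 ≈ -2463.0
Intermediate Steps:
a = 1 (a = 7*(⅐) = 1)
L(U) = -2
Z(g) = 1/(2*g)
M(d) = 1/(2*d) (M(d) = ((½)/1)/d = ((½)*1)/d = 1/(2*d))
x(t, o) = -9 (x(t, o) = -10 + 1 = -9)
(M(57) + x(L(7), -27)) - 2454 = ((½)/57 - 9) - 2454 = ((½)*(1/57) - 9) - 2454 = (1/114 - 9) - 2454 = -1025/114 - 2454 = -280781/114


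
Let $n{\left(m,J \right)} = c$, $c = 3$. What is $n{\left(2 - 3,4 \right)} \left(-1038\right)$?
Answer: $-3114$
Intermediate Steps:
$n{\left(m,J \right)} = 3$
$n{\left(2 - 3,4 \right)} \left(-1038\right) = 3 \left(-1038\right) = -3114$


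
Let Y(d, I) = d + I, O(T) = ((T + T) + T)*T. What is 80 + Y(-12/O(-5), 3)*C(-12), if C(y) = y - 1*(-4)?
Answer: 1432/25 ≈ 57.280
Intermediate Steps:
O(T) = 3*T² (O(T) = (2*T + T)*T = (3*T)*T = 3*T²)
Y(d, I) = I + d
C(y) = 4 + y (C(y) = y + 4 = 4 + y)
80 + Y(-12/O(-5), 3)*C(-12) = 80 + (3 - 12/(3*(-5)²))*(4 - 12) = 80 + (3 - 12/(3*25))*(-8) = 80 + (3 - 12/75)*(-8) = 80 + (3 - 12*1/75)*(-8) = 80 + (3 - 4/25)*(-8) = 80 + (71/25)*(-8) = 80 - 568/25 = 1432/25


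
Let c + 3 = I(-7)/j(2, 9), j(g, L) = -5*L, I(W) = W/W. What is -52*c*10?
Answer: 14144/9 ≈ 1571.6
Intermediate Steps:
I(W) = 1
c = -136/45 (c = -3 + 1/(-5*9) = -3 + 1/(-45) = -3 + 1*(-1/45) = -3 - 1/45 = -136/45 ≈ -3.0222)
-52*c*10 = -52*(-136/45)*10 = (7072/45)*10 = 14144/9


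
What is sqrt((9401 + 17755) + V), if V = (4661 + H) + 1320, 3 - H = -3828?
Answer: 2*sqrt(9242) ≈ 192.27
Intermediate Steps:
H = 3831 (H = 3 - 1*(-3828) = 3 + 3828 = 3831)
V = 9812 (V = (4661 + 3831) + 1320 = 8492 + 1320 = 9812)
sqrt((9401 + 17755) + V) = sqrt((9401 + 17755) + 9812) = sqrt(27156 + 9812) = sqrt(36968) = 2*sqrt(9242)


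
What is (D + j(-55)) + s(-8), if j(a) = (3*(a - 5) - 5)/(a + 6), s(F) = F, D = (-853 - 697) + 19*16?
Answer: -61261/49 ≈ -1250.2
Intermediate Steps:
D = -1246 (D = -1550 + 304 = -1246)
j(a) = (-20 + 3*a)/(6 + a) (j(a) = (3*(-5 + a) - 5)/(6 + a) = ((-15 + 3*a) - 5)/(6 + a) = (-20 + 3*a)/(6 + a))
(D + j(-55)) + s(-8) = (-1246 + (-20 + 3*(-55))/(6 - 55)) - 8 = (-1246 + (-20 - 165)/(-49)) - 8 = (-1246 - 1/49*(-185)) - 8 = (-1246 + 185/49) - 8 = -60869/49 - 8 = -61261/49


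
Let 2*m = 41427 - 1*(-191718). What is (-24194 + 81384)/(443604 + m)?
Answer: 114380/1120353 ≈ 0.10209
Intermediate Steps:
m = 233145/2 (m = (41427 - 1*(-191718))/2 = (41427 + 191718)/2 = (½)*233145 = 233145/2 ≈ 1.1657e+5)
(-24194 + 81384)/(443604 + m) = (-24194 + 81384)/(443604 + 233145/2) = 57190/(1120353/2) = 57190*(2/1120353) = 114380/1120353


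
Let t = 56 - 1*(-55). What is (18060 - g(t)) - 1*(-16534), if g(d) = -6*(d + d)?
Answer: 35926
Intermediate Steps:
t = 111 (t = 56 + 55 = 111)
g(d) = -12*d
(18060 - g(t)) - 1*(-16534) = (18060 - (-12)*111) - 1*(-16534) = (18060 - 1*(-1332)) + 16534 = (18060 + 1332) + 16534 = 19392 + 16534 = 35926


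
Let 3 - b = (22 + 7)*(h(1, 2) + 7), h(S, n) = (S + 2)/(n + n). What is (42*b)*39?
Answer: -726453/2 ≈ -3.6323e+5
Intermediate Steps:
h(S, n) = (2 + S)/(2*n) (h(S, n) = (2 + S)/((2*n)) = (2 + S)*(1/(2*n)) = (2 + S)/(2*n))
b = -887/4 (b = 3 - (22 + 7)*((½)*(2 + 1)/2 + 7) = 3 - 29*((½)*(½)*3 + 7) = 3 - 29*(¾ + 7) = 3 - 29*31/4 = 3 - 1*899/4 = 3 - 899/4 = -887/4 ≈ -221.75)
(42*b)*39 = (42*(-887/4))*39 = -18627/2*39 = -726453/2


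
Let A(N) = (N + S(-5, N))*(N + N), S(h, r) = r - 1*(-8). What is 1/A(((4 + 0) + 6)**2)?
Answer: 1/41600 ≈ 2.4038e-5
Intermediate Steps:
S(h, r) = 8 + r (S(h, r) = r + 8 = 8 + r)
A(N) = 2*N*(8 + 2*N) (A(N) = (N + (8 + N))*(N + N) = (8 + 2*N)*(2*N) = 2*N*(8 + 2*N))
1/A(((4 + 0) + 6)**2) = 1/(4*((4 + 0) + 6)**2*(4 + ((4 + 0) + 6)**2)) = 1/(4*(4 + 6)**2*(4 + (4 + 6)**2)) = 1/(4*10**2*(4 + 10**2)) = 1/(4*100*(4 + 100)) = 1/(4*100*104) = 1/41600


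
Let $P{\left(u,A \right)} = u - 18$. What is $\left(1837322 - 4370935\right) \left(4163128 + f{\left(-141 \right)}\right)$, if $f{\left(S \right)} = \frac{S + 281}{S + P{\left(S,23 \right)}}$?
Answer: $- \frac{158216310586669}{15} \approx -1.0548 \cdot 10^{13}$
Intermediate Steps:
$P{\left(u,A \right)} = -18 + u$ ($P{\left(u,A \right)} = u - 18 = -18 + u$)
$f{\left(S \right)} = \frac{281 + S}{-18 + 2 S}$ ($f{\left(S \right)} = \frac{S + 281}{S + \left(-18 + S\right)} = \frac{281 + S}{-18 + 2 S}$)
$\left(1837322 - 4370935\right) \left(4163128 + f{\left(-141 \right)}\right) = \left(1837322 - 4370935\right) \left(4163128 + \frac{281 - 141}{2 \left(-9 - 141\right)}\right) = - 2533613 \left(4163128 + \frac{1}{2} \frac{1}{-150} \cdot 140\right) = - 2533613 \left(4163128 + \frac{1}{2} \left(- \frac{1}{150}\right) 140\right) = - 2533613 \left(4163128 - \frac{7}{15}\right) = \left(-2533613\right) \frac{62446913}{15} = - \frac{158216310586669}{15}$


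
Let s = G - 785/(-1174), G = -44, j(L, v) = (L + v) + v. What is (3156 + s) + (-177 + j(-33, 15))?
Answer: 3442953/1174 ≈ 2932.7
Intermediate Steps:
j(L, v) = L + 2*v
s = -50871/1174 (s = -44 - 785/(-1174) = -44 - 785*(-1)/1174 = -44 - 1*(-785/1174) = -44 + 785/1174 = -50871/1174 ≈ -43.331)
(3156 + s) + (-177 + j(-33, 15)) = (3156 - 50871/1174) + (-177 + (-33 + 2*15)) = 3654273/1174 + (-177 + (-33 + 30)) = 3654273/1174 + (-177 - 3) = 3654273/1174 - 180 = 3442953/1174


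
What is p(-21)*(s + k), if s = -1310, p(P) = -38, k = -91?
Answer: 53238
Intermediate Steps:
p(-21)*(s + k) = -38*(-1310 - 91) = -38*(-1401) = 53238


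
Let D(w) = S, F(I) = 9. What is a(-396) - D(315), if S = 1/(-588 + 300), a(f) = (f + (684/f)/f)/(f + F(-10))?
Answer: 13846483/13486176 ≈ 1.0267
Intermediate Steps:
a(f) = (f + 684/f²)/(9 + f) (a(f) = (f + (684/f)/f)/(f + 9) = (f + 684/f²)/(9 + f))
S = -1/288 (S = 1/(-288) = -1/288 ≈ -0.0034722)
D(w) = -1/288
a(-396) - D(315) = (684 + (-396)³)/((-396)²*(9 - 396)) - 1*(-1/288) = (1/156816)*(684 - 62099136)/(-387) + 1/288 = (1/156816)*(-1/387)*(-62098452) + 1/288 = 1724957/1685772 + 1/288 = 13846483/13486176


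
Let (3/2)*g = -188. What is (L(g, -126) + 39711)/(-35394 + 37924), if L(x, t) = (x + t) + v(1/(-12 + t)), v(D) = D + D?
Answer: 453786/29095 ≈ 15.597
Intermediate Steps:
g = -376/3 (g = (⅔)*(-188) = -376/3 ≈ -125.33)
v(D) = 2*D
L(x, t) = t + x + 2/(-12 + t) (L(x, t) = (x + t) + 2/(-12 + t) = (t + x) + 2/(-12 + t) = t + x + 2/(-12 + t))
(L(g, -126) + 39711)/(-35394 + 37924) = ((2 + (-12 - 126)*(-126 - 376/3))/(-12 - 126) + 39711)/(-35394 + 37924) = ((2 - 138*(-754/3))/(-138) + 39711)/2530 = (-(2 + 34684)/138 + 39711)*(1/2530) = (-1/138*34686 + 39711)*(1/2530) = (-5781/23 + 39711)*(1/2530) = (907572/23)*(1/2530) = 453786/29095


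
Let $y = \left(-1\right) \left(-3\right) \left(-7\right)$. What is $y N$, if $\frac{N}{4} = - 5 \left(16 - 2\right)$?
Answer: $5880$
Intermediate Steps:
$y = -21$ ($y = 3 \left(-7\right) = -21$)
$N = -280$ ($N = 4 \left(- 5 \left(16 - 2\right)\right) = 4 \left(\left(-5\right) 14\right) = 4 \left(-70\right) = -280$)
$y N = \left(-21\right) \left(-280\right) = 5880$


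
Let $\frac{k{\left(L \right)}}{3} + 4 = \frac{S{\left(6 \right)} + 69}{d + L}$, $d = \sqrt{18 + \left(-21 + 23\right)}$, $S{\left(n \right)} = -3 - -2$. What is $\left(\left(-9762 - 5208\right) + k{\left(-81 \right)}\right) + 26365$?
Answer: $\frac{74439679}{6541} - \frac{408 \sqrt{5}}{6541} \approx 11380.0$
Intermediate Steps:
$S{\left(n \right)} = -1$ ($S{\left(n \right)} = -3 + 2 = -1$)
$d = 2 \sqrt{5}$ ($d = \sqrt{18 + 2} = \sqrt{20} = 2 \sqrt{5} \approx 4.4721$)
$k{\left(L \right)} = -12 + \frac{204}{L + 2 \sqrt{5}}$ ($k{\left(L \right)} = -12 + 3 \frac{-1 + 69}{2 \sqrt{5} + L} = -12 + 3 \frac{68}{L + 2 \sqrt{5}} = -12 + \frac{204}{L + 2 \sqrt{5}}$)
$\left(\left(-9762 - 5208\right) + k{\left(-81 \right)}\right) + 26365 = \left(\left(-9762 - 5208\right) + \frac{12 \left(17 - -81 - 2 \sqrt{5}\right)}{-81 + 2 \sqrt{5}}\right) + 26365 = \left(\left(-9762 - 5208\right) + \frac{12 \left(17 + 81 - 2 \sqrt{5}\right)}{-81 + 2 \sqrt{5}}\right) + 26365 = \left(-14970 + \frac{12 \left(98 - 2 \sqrt{5}\right)}{-81 + 2 \sqrt{5}}\right) + 26365 = 11395 + \frac{12 \left(98 - 2 \sqrt{5}\right)}{-81 + 2 \sqrt{5}}$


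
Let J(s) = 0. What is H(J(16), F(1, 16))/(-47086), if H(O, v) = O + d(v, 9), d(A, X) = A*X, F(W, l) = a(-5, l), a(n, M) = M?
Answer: -72/23543 ≈ -0.0030582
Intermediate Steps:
F(W, l) = l
H(O, v) = O + 9*v (H(O, v) = O + v*9 = O + 9*v)
H(J(16), F(1, 16))/(-47086) = (0 + 9*16)/(-47086) = (0 + 144)*(-1/47086) = 144*(-1/47086) = -72/23543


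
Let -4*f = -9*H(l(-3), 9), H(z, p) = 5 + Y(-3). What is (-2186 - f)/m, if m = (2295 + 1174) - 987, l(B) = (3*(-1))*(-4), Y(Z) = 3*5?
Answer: -2231/2482 ≈ -0.89887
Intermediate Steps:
Y(Z) = 15
l(B) = 12 (l(B) = -3*(-4) = 12)
H(z, p) = 20 (H(z, p) = 5 + 15 = 20)
f = 45 (f = -(-9)*20/4 = -¼*(-180) = 45)
m = 2482 (m = 3469 - 987 = 2482)
(-2186 - f)/m = (-2186 - 1*45)/2482 = (-2186 - 45)*(1/2482) = -2231*1/2482 = -2231/2482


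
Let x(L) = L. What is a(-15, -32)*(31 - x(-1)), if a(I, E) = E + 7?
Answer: -800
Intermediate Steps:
a(I, E) = 7 + E
a(-15, -32)*(31 - x(-1)) = (7 - 32)*(31 - 1*(-1)) = -25*(31 + 1) = -25*32 = -800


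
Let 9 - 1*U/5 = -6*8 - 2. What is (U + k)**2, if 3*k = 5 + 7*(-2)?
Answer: 85264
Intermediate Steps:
k = -3 (k = (5 + 7*(-2))/3 = (5 - 14)/3 = (1/3)*(-9) = -3)
U = 295 (U = 45 - 5*(-6*8 - 2) = 45 - 5*(-48 - 2) = 45 - 5*(-50) = 45 + 250 = 295)
(U + k)**2 = (295 - 3)**2 = 292**2 = 85264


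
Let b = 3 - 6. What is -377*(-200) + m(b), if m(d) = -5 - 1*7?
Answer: 75388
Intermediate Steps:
b = -3
m(d) = -12 (m(d) = -5 - 7 = -12)
-377*(-200) + m(b) = -377*(-200) - 12 = 75400 - 12 = 75388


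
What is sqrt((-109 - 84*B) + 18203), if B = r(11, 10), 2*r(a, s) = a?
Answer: 4*sqrt(1102) ≈ 132.79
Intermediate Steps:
r(a, s) = a/2
B = 11/2 (B = (1/2)*11 = 11/2 ≈ 5.5000)
sqrt((-109 - 84*B) + 18203) = sqrt((-109 - 84*11/2) + 18203) = sqrt((-109 - 462) + 18203) = sqrt(-571 + 18203) = sqrt(17632) = 4*sqrt(1102)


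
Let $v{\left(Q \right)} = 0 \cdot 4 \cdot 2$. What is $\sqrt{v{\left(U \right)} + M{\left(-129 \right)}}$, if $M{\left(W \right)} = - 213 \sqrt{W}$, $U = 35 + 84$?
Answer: $3^{\frac{3}{4}} \sqrt[4]{43} \sqrt{71} \sqrt{- i} \approx 34.779 - 34.779 i$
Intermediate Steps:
$U = 119$
$v{\left(Q \right)} = 0$ ($v{\left(Q \right)} = 0 \cdot 2 = 0$)
$\sqrt{v{\left(U \right)} + M{\left(-129 \right)}} = \sqrt{0 - 213 \sqrt{-129}} = \sqrt{0 - 213 i \sqrt{129}} = \sqrt{- 213 i \sqrt{129}} = 3^{\frac{3}{4}} \sqrt[4]{43} \sqrt{71} \sqrt{- i}$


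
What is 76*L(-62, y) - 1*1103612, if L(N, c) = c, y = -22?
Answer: -1105284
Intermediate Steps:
76*L(-62, y) - 1*1103612 = 76*(-22) - 1*1103612 = -1672 - 1103612 = -1105284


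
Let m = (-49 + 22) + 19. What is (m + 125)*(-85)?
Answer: -9945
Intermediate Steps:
m = -8 (m = -27 + 19 = -8)
(m + 125)*(-85) = (-8 + 125)*(-85) = 117*(-85) = -9945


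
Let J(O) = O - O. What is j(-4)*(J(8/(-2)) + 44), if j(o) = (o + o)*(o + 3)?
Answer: 352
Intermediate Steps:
j(o) = 2*o*(3 + o) (j(o) = (2*o)*(3 + o) = 2*o*(3 + o))
J(O) = 0
j(-4)*(J(8/(-2)) + 44) = (2*(-4)*(3 - 4))*(0 + 44) = (2*(-4)*(-1))*44 = 8*44 = 352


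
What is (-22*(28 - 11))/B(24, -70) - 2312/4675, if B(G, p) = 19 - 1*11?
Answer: -51969/1100 ≈ -47.245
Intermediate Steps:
B(G, p) = 8 (B(G, p) = 19 - 11 = 8)
(-22*(28 - 11))/B(24, -70) - 2312/4675 = -22*(28 - 11)/8 - 2312/4675 = -22*17*(1/8) - 2312*1/4675 = -374*1/8 - 136/275 = -187/4 - 136/275 = -51969/1100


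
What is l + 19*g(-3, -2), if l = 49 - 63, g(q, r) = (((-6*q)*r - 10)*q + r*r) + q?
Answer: 2627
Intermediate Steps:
g(q, r) = q + r² + q*(-10 - 6*q*r) (g(q, r) = ((-6*q*r - 10)*q + r²) + q = ((-10 - 6*q*r)*q + r²) + q = (q*(-10 - 6*q*r) + r²) + q = (r² + q*(-10 - 6*q*r)) + q = q + r² + q*(-10 - 6*q*r))
l = -14
l + 19*g(-3, -2) = -14 + 19*((-2)² - 9*(-3) - 6*(-2)*(-3)²) = -14 + 19*(4 + 27 - 6*(-2)*9) = -14 + 19*(4 + 27 + 108) = -14 + 19*139 = -14 + 2641 = 2627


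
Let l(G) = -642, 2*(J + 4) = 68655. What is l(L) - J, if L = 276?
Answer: -69931/2 ≈ -34966.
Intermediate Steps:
J = 68647/2 (J = -4 + (½)*68655 = -4 + 68655/2 = 68647/2 ≈ 34324.)
l(L) - J = -642 - 1*68647/2 = -642 - 68647/2 = -69931/2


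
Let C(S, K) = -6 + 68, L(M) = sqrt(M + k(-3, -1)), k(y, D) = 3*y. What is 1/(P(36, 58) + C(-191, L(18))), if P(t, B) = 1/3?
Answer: 3/187 ≈ 0.016043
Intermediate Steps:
P(t, B) = 1/3
L(M) = sqrt(-9 + M) (L(M) = sqrt(M + 3*(-3)) = sqrt(M - 9) = sqrt(-9 + M))
C(S, K) = 62
1/(P(36, 58) + C(-191, L(18))) = 1/(1/3 + 62) = 1/(187/3) = 3/187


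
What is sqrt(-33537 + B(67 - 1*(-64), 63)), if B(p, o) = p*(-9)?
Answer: 2*I*sqrt(8679) ≈ 186.32*I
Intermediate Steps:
B(p, o) = -9*p
sqrt(-33537 + B(67 - 1*(-64), 63)) = sqrt(-33537 - 9*(67 - 1*(-64))) = sqrt(-33537 - 9*(67 + 64)) = sqrt(-33537 - 9*131) = sqrt(-33537 - 1179) = sqrt(-34716) = 2*I*sqrt(8679)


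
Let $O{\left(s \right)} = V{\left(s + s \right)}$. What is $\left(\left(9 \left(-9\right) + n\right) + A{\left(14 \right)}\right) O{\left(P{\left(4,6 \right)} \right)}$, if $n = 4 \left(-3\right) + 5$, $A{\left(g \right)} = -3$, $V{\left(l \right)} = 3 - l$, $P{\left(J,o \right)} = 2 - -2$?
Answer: $455$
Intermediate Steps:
$P{\left(J,o \right)} = 4$ ($P{\left(J,o \right)} = 2 + 2 = 4$)
$O{\left(s \right)} = 3 - 2 s$ ($O{\left(s \right)} = 3 - \left(s + s\right) = 3 - 2 s$)
$n = -7$ ($n = -12 + 5 = -7$)
$\left(\left(9 \left(-9\right) + n\right) + A{\left(14 \right)}\right) O{\left(P{\left(4,6 \right)} \right)} = \left(\left(9 \left(-9\right) - 7\right) - 3\right) \left(3 - 8\right) = \left(\left(-81 - 7\right) - 3\right) \left(3 - 8\right) = \left(-88 - 3\right) \left(-5\right) = \left(-91\right) \left(-5\right) = 455$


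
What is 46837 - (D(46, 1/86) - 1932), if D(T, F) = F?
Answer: 4194133/86 ≈ 48769.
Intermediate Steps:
46837 - (D(46, 1/86) - 1932) = 46837 - (1/86 - 1932) = 46837 - 1*(-166151/86) = 46837 + 166151/86 = 4194133/86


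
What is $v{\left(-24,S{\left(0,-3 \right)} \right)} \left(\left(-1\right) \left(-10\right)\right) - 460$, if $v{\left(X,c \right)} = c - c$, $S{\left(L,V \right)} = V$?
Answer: $-460$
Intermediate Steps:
$v{\left(X,c \right)} = 0$
$v{\left(-24,S{\left(0,-3 \right)} \right)} \left(\left(-1\right) \left(-10\right)\right) - 460 = 0 \left(\left(-1\right) \left(-10\right)\right) - 460 = 0 \cdot 10 - 460 = 0 - 460 = -460$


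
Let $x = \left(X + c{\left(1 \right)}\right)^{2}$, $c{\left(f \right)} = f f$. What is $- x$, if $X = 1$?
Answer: $-4$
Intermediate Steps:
$c{\left(f \right)} = f^{2}$
$x = 4$ ($x = \left(1 + 1^{2}\right)^{2} = \left(1 + 1\right)^{2} = 2^{2} = 4$)
$- x = \left(-1\right) 4 = -4$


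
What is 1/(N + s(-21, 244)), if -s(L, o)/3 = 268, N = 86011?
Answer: 1/85207 ≈ 1.1736e-5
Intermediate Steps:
s(L, o) = -804 (s(L, o) = -3*268 = -804)
1/(N + s(-21, 244)) = 1/(86011 - 804) = 1/85207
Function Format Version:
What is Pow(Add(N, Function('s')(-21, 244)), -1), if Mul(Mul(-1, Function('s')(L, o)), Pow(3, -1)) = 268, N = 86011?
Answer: Rational(1, 85207) ≈ 1.1736e-5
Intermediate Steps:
Function('s')(L, o) = -804 (Function('s')(L, o) = Mul(-3, 268) = -804)
Pow(Add(N, Function('s')(-21, 244)), -1) = Pow(Add(86011, -804), -1) = Pow(85207, -1) = Rational(1, 85207)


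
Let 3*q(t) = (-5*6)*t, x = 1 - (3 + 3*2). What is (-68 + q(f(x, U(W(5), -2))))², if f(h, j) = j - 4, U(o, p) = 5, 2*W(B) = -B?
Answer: 6084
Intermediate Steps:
x = -8 (x = 1 - (3 + 6) = 1 - 1*9 = 1 - 9 = -8)
W(B) = -B/2 (W(B) = (-B)/2 = -B/2)
f(h, j) = -4 + j
q(t) = -10*t (q(t) = ((-5*6)*t)/3 = (-30*t)/3 = -10*t)
(-68 + q(f(x, U(W(5), -2))))² = (-68 - 10*(-4 + 5))² = (-68 - 10*1)² = (-68 - 10)² = (-78)² = 6084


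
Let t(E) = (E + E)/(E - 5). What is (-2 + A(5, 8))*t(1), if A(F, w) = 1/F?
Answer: 9/10 ≈ 0.90000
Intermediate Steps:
t(E) = 2*E/(-5 + E) (t(E) = (2*E)/(-5 + E) = 2*E/(-5 + E))
(-2 + A(5, 8))*t(1) = (-2 + 1/5)*(2*1/(-5 + 1)) = (-2 + ⅕)*(2*1/(-4)) = -18*(-1)/(5*4) = -9/5*(-½) = 9/10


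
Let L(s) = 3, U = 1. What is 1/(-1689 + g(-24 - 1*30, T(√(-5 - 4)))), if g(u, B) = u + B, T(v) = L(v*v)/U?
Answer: -1/1740 ≈ -0.00057471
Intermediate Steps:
T(v) = 3 (T(v) = 3/1 = 3*1 = 3)
g(u, B) = B + u
1/(-1689 + g(-24 - 1*30, T(√(-5 - 4)))) = 1/(-1689 + (3 + (-24 - 1*30))) = 1/(-1689 + (3 + (-24 - 30))) = 1/(-1689 + (3 - 54)) = 1/(-1689 - 51) = 1/(-1740) = -1/1740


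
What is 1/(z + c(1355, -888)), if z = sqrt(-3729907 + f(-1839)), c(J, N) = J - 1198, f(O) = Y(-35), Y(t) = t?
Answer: 157/3754591 - 3*I*sqrt(414438)/3754591 ≈ 4.1815e-5 - 0.00051439*I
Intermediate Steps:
f(O) = -35
c(J, N) = -1198 + J
z = 3*I*sqrt(414438) (z = sqrt(-3729907 - 35) = sqrt(-3729942) = 3*I*sqrt(414438) ≈ 1931.3*I)
1/(z + c(1355, -888)) = 1/(3*I*sqrt(414438) + (-1198 + 1355)) = 1/(3*I*sqrt(414438) + 157) = 1/(157 + 3*I*sqrt(414438))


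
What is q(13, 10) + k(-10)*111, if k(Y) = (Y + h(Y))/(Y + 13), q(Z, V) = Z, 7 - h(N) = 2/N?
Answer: -453/5 ≈ -90.600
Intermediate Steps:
h(N) = 7 - 2/N
k(Y) = (7 + Y - 2/Y)/(13 + Y) (k(Y) = (Y + (7 - 2/Y))/(Y + 13) = (7 + Y - 2/Y)/(13 + Y))
q(13, 10) + k(-10)*111 = 13 + ((-2 + (-10)**2 + 7*(-10))/((-10)*(13 - 10)))*111 = 13 - 1/10*(-2 + 100 - 70)/3*111 = 13 - 1/10*1/3*28*111 = 13 - 14/15*111 = 13 - 518/5 = -453/5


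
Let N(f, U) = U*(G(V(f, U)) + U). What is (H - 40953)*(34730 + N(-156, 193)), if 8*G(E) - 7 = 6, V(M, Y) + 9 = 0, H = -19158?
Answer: -34764655851/8 ≈ -4.3456e+9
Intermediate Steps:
V(M, Y) = -9 (V(M, Y) = -9 + 0 = -9)
G(E) = 13/8 (G(E) = 7/8 + (1/8)*6 = 7/8 + 3/4 = 13/8)
N(f, U) = U*(13/8 + U)
(H - 40953)*(34730 + N(-156, 193)) = (-19158 - 40953)*(34730 + (1/8)*193*(13 + 8*193)) = -60111*(34730 + (1/8)*193*(13 + 1544)) = -60111*(34730 + (1/8)*193*1557) = -60111*(34730 + 300501/8) = -60111*578341/8 = -34764655851/8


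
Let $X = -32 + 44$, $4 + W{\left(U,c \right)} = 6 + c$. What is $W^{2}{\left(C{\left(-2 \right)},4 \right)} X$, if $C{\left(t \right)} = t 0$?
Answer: $432$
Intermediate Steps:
$C{\left(t \right)} = 0$
$W{\left(U,c \right)} = 2 + c$ ($W{\left(U,c \right)} = -4 + \left(6 + c\right) = 2 + c$)
$X = 12$
$W^{2}{\left(C{\left(-2 \right)},4 \right)} X = \left(2 + 4\right)^{2} \cdot 12 = 6^{2} \cdot 12 = 36 \cdot 12 = 432$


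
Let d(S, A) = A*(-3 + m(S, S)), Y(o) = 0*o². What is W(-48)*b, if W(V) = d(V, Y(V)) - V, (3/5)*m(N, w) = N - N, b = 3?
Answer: 144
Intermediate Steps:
m(N, w) = 0 (m(N, w) = 5*(N - N)/3 = (5/3)*0 = 0)
Y(o) = 0
d(S, A) = -3*A (d(S, A) = A*(-3 + 0) = A*(-3) = -3*A)
W(V) = -V (W(V) = -3*0 - V = 0 - V = -V)
W(-48)*b = -1*(-48)*3 = 48*3 = 144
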